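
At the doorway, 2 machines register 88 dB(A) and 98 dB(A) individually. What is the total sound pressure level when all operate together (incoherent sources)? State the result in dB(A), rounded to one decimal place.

98.4 dB(A)

Incoherent sources combine by intensity addition: L_total = 10·log₁₀(Σ 10^(L_i/10)).
Σ 10^(L/10) = 10^(88/10) + 10^(98/10) = 6.941e+09.
L_total = 10·log₁₀(6.941e+09) = 98.41 dB(A).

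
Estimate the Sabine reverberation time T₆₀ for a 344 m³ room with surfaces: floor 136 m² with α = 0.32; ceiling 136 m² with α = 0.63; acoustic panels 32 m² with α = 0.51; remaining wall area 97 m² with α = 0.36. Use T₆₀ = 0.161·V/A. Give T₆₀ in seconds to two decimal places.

0.31 s

A = Σ Sᵢαᵢ = 136·0.32 + 136·0.63 + 32·0.51 + 97·0.36 = 180.44 m².
T₆₀ = 0.161·V/A = 0.161·344/180.44 = 0.307 s.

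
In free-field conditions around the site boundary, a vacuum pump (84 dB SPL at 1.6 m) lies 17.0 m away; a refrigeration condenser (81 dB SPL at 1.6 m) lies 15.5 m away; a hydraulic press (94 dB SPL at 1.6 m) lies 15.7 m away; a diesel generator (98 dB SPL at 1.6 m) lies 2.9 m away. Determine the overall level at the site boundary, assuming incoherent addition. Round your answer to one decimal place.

First find each source's level at the receiver (point-source: −20·log₁₀(r/r_ref)), then combine on an intensity basis.
vacuum pump: 84 − 20·log₁₀(17.0/1.6) = 84 − 20.53 = 63.47 dB SPL.
refrigeration condenser: 81 − 20·log₁₀(15.5/1.6) = 81 − 19.72 = 61.28 dB SPL.
hydraulic press: 94 − 20·log₁₀(15.7/1.6) = 94 − 19.84 = 74.16 dB SPL.
diesel generator: 98 − 20·log₁₀(2.9/1.6) = 98 − 5.17 = 92.83 dB SPL.
Σ 10^(L/10) = 1.950e+09 → L_total = 10·log₁₀(1.950e+09) = 92.90 dB SPL.

92.9 dB SPL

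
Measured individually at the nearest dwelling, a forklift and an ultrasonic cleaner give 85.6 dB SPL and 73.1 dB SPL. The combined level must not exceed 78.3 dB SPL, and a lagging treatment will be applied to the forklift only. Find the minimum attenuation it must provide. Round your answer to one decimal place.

8.9 dB

The untreated sources together contribute 10^(73.1/10) = 2.042e+07, i.e. 73.10 dB SPL.
To meet 78.3 dB SPL overall, the treated forklift may contribute at most 10^(78.3/10) − 2.042e+07 = 4.719e+07, i.e. 76.74 dB SPL.
So the forklift must be reduced from 85.6 to 76.74 dB SPL: IL = 8.86 dB.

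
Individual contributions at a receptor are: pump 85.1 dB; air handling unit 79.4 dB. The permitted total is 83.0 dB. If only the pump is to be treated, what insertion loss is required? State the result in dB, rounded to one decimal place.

Everything except the pump sums to 10^(79.4/10) = 8.710e+07 in linear terms, 79.40 dB.
The limit corresponds to 10^(83.0/10) = 1.995e+08; subtracting the fixed part leaves 1.124e+08 for the pump, i.e. 80.51 dB.
So the pump must be reduced from 85.1 to 80.51 dB: IL = 4.59 dB.

4.6 dB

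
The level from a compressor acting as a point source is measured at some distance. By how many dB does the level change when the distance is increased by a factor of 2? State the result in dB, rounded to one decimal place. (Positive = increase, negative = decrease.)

Point-source spreading: ΔL = −20·log₁₀(r₂/r₁).
ΔL = −20·log₁₀(2) = -6.02 dB.

-6.0 dB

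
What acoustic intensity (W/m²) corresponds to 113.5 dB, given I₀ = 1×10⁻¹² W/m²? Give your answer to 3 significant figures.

0.224 W/m²

L = 10·log₁₀(I/I₀) ⇒ I = I₀·10^(L/10) = 10⁻¹² × 10^11.35.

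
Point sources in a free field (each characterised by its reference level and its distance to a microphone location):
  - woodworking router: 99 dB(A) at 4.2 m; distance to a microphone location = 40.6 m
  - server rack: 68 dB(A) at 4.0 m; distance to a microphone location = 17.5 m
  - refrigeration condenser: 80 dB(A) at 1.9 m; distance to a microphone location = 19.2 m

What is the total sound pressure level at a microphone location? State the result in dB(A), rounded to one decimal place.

79.4 dB(A)

Propagate each source to the receiver with L = L_ref − 20·log₁₀(r/r_ref), then add intensities.
woodworking router: 99 − 20·log₁₀(40.6/4.2) = 99 − 19.71 = 79.29 dB(A).
server rack: 68 − 20·log₁₀(17.5/4.0) = 68 − 12.82 = 55.18 dB(A).
refrigeration condenser: 80 − 20·log₁₀(19.2/1.9) = 80 − 20.09 = 59.91 dB(A).
Σ 10^(L/10) = 8.631e+07 → L_total = 10·log₁₀(8.631e+07) = 79.36 dB(A).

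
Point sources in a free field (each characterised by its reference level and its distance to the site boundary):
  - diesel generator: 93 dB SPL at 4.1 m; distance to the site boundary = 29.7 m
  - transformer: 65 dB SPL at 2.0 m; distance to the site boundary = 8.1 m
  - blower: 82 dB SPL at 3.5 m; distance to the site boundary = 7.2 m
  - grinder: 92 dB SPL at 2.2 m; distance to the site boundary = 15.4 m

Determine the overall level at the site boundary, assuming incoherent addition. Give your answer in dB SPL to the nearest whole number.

Apply inverse-square spreading to bring every level to the receiver, then sum 10^(L/10).
diesel generator: 93 − 20·log₁₀(29.7/4.1) = 93 − 17.20 = 75.80 dB SPL.
transformer: 65 − 20·log₁₀(8.1/2.0) = 65 − 12.15 = 52.85 dB SPL.
blower: 82 − 20·log₁₀(7.2/3.5) = 82 − 6.27 = 75.73 dB SPL.
grinder: 92 − 20·log₁₀(15.4/2.2) = 92 − 16.90 = 75.10 dB SPL.
Σ 10^(L/10) = 1.080e+08 → L_total = 10·log₁₀(1.080e+08) = 80.33 dB SPL.

80 dB SPL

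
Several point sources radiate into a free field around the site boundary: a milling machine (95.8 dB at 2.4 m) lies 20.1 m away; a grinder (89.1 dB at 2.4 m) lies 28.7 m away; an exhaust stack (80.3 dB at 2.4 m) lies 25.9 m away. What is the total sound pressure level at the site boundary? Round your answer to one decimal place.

77.8 dB

Apply inverse-square spreading to bring every level to the receiver, then sum 10^(L/10).
milling machine: 95.8 − 20·log₁₀(20.1/2.4) = 95.8 − 18.46 = 77.34 dB.
grinder: 89.1 − 20·log₁₀(28.7/2.4) = 89.1 − 21.55 = 67.55 dB.
exhaust stack: 80.3 − 20·log₁₀(25.9/2.4) = 80.3 − 20.66 = 59.64 dB.
Σ 10^(L/10) = 6.081e+07 → L_total = 10·log₁₀(6.081e+07) = 77.84 dB.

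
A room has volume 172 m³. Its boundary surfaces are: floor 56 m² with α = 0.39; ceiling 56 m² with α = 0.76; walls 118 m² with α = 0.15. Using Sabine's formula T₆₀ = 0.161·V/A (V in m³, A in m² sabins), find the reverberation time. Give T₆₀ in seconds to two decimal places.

0.34 s

A = Σ Sᵢαᵢ = 56·0.39 + 56·0.76 + 118·0.15 = 82.10 m².
T₆₀ = 0.161·V/A = 0.161·172/82.10 = 0.337 s.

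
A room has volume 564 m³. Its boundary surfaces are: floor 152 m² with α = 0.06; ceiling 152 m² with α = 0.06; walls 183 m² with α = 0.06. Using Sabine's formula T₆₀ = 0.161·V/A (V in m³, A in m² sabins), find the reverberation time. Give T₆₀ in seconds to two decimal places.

3.11 s

Total absorption A = 152·0.06 + 152·0.06 + 183·0.06 = 29.22 m² sabins.
T₆₀ = 0.161·V/A = 0.161·564/29.22 = 3.108 s.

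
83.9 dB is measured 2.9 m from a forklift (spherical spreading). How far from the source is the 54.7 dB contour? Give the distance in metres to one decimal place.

Point-source spreading drops the level by 20·log₁₀(r₂/r₁); inverting, r₂/r₁ = 10^(ΔL/20).
r₂ = 2.9·10^((83.9−54.7)/20) = 2.9·10^(29.2/20) = 83.64 m.

83.6 m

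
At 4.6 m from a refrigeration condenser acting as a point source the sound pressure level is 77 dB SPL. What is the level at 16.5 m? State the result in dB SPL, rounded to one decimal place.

Spherical spreading from a point source gives a 20·log₁₀(r₂/r₁) drop.
L₂ = 77 − 20·log₁₀(16.5/4.6) = 77 − 11.095 = 65.91 dB SPL.

65.9 dB SPL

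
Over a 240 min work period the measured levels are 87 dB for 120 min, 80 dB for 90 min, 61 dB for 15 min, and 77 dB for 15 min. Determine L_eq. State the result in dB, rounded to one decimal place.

84.6 dB

The energy average is taken in the linear domain: L_eq = 10·log₁₀[(Σ tᵢ·10^(Lᵢ/10))/T], T = 240 min.
Σ tᵢ·10^(Lᵢ/10) = 120·10^(87/10) + 90·10^(80/10) + 15·10^(61/10) + 15·10^(77/10) = 6.991e+10.
L_eq = 10·log₁₀(6.991e+10/240) = 84.64 dB.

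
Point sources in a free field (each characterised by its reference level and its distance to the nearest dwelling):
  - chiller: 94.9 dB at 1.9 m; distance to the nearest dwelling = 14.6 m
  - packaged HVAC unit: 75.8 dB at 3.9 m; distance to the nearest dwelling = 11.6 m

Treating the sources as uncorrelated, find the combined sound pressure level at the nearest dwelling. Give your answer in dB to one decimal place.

77.5 dB

First find each source's level at the receiver (point-source: −20·log₁₀(r/r_ref)), then combine on an intensity basis.
chiller: 94.9 − 20·log₁₀(14.6/1.9) = 94.9 − 17.71 = 77.19 dB.
packaged HVAC unit: 75.8 − 20·log₁₀(11.6/3.9) = 75.8 − 9.47 = 66.33 dB.
Σ 10^(L/10) = 5.663e+07 → L_total = 10·log₁₀(5.663e+07) = 77.53 dB.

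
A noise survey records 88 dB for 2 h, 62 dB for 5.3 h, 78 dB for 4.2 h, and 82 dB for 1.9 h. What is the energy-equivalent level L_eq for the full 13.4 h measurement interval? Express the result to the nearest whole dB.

81 dB

L_eq = 10·log₁₀[(1/T)·Σ tᵢ·10^(Lᵢ/10)] with T = 13.4 h.
Σ tᵢ·10^(Lᵢ/10) = 2·10^(88/10) + 5.3·10^(62/10) + 4.2·10^(78/10) + 1.9·10^(82/10) = 1.836e+09.
L_eq = 10·log₁₀(1.836e+09/13.4) = 81.37 dB.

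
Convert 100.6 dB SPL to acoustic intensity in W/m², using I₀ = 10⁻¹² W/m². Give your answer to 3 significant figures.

L = 10·log₁₀(I/I₀) ⇒ I = I₀·10^(L/10) = 10⁻¹² × 10^10.06.

0.0115 W/m²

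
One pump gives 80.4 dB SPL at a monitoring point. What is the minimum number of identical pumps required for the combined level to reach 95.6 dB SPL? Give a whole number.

Need L₁ + 10·log₁₀ N ≥ 95.6, i.e. log₁₀ N ≥ 1.52.
N ≥ 10^(15.2/10) = 33.113, so N = 34.

34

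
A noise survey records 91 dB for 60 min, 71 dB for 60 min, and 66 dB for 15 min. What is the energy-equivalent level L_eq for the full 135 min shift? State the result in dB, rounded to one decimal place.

87.5 dB

The energy average is taken in the linear domain: L_eq = 10·log₁₀[(Σ tᵢ·10^(Lᵢ/10))/T], T = 135 min.
Σ tᵢ·10^(Lᵢ/10) = 60·10^(91/10) + 60·10^(71/10) + 15·10^(66/10) = 7.635e+10.
L_eq = 10·log₁₀(7.635e+10/135) = 87.52 dB.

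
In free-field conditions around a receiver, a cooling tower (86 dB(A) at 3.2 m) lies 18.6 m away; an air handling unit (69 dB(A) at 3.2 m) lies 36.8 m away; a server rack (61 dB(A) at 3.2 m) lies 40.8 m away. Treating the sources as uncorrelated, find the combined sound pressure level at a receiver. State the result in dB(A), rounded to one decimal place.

First find each source's level at the receiver (point-source: −20·log₁₀(r/r_ref)), then combine on an intensity basis.
cooling tower: 86 − 20·log₁₀(18.6/3.2) = 86 − 15.29 = 70.71 dB(A).
air handling unit: 69 − 20·log₁₀(36.8/3.2) = 69 − 21.21 = 47.79 dB(A).
server rack: 61 − 20·log₁₀(40.8/3.2) = 61 − 22.11 = 38.89 dB(A).
Σ 10^(L/10) = 1.185e+07 → L_total = 10·log₁₀(1.185e+07) = 70.74 dB(A).

70.7 dB(A)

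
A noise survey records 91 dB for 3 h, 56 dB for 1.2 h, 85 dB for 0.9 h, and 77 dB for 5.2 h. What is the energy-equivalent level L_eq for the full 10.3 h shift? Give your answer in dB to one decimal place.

L_eq = 10·log₁₀[(1/T)·Σ tᵢ·10^(Lᵢ/10)] with T = 10.3 h.
Σ tᵢ·10^(Lᵢ/10) = 3·10^(91/10) + 1.2·10^(56/10) + 0.9·10^(85/10) + 5.2·10^(77/10) = 4.322e+09.
L_eq = 10·log₁₀(4.322e+09/10.3) = 86.23 dB.

86.2 dB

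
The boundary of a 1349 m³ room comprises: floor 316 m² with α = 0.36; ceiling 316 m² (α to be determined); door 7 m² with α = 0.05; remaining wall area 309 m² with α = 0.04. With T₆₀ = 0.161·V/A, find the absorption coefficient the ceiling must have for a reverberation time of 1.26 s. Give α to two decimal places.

A = 0.161·V/T₆₀ = 0.161·1349/1.26 = 172.37 m² sabins.
Absorption from the other surfaces = 316·0.36 + 7·0.05 + 309·0.04 = 126.47 m², so the ceiling must supply 45.90 m² over 316 m².
α = 45.90/316 = 0.145.

0.15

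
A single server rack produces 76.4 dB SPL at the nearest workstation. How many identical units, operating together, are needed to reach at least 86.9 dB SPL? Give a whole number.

N identical sources give L₁ + 10·log₁₀ N, so require 10·log₁₀ N ≥ 86.9 − 76.4 = 10.5 dB.
N ≥ 10^(10.5/10) = 11.220, so N = 12.

12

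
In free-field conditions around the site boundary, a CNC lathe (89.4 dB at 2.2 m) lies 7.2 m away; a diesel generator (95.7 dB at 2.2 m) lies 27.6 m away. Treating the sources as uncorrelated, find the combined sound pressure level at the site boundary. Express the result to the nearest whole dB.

Apply inverse-square spreading to bring every level to the receiver, then sum 10^(L/10).
CNC lathe: 89.4 − 20·log₁₀(7.2/2.2) = 89.4 − 10.30 = 79.10 dB.
diesel generator: 95.7 − 20·log₁₀(27.6/2.2) = 95.7 − 21.97 = 73.73 dB.
Σ 10^(L/10) = 1.049e+08 → L_total = 10·log₁₀(1.049e+08) = 80.21 dB.

80 dB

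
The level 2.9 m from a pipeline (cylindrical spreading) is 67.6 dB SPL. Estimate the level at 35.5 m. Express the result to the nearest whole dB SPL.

Cylindrical spreading from a line source gives a 10·log₁₀(r₂/r₁) drop.
L₂ = 67.6 − 10·log₁₀(35.5/2.9) = 67.6 − 10.878 = 56.72 dB SPL.

57 dB SPL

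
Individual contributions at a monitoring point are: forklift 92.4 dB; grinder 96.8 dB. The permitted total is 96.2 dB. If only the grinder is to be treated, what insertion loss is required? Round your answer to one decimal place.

2.9 dB

Fixed contribution from the other source: Σ 10^(L/10) = 10^(92.4/10) = 1.738e+09 (92.40 dB).
The limit corresponds to 10^(96.2/10) = 4.169e+09; subtracting the fixed part leaves 2.431e+09 for the grinder, i.e. 93.86 dB.
Required insertion loss = 96.8 − 93.86 = 2.94 dB.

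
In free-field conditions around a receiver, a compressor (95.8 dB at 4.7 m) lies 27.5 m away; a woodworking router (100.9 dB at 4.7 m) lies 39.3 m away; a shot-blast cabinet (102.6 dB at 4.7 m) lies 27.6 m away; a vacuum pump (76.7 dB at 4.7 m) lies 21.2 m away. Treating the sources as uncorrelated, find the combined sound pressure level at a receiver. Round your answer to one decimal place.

89.1 dB

Apply inverse-square spreading to bring every level to the receiver, then sum 10^(L/10).
compressor: 95.8 − 20·log₁₀(27.5/4.7) = 95.8 − 15.34 = 80.46 dB.
woodworking router: 100.9 − 20·log₁₀(39.3/4.7) = 100.9 − 18.45 = 82.45 dB.
shot-blast cabinet: 102.6 − 20·log₁₀(27.6/4.7) = 102.6 − 15.38 = 87.22 dB.
vacuum pump: 76.7 − 20·log₁₀(21.2/4.7) = 76.7 − 13.08 = 63.62 dB.
Σ 10^(L/10) = 8.170e+08 → L_total = 10·log₁₀(8.170e+08) = 89.12 dB.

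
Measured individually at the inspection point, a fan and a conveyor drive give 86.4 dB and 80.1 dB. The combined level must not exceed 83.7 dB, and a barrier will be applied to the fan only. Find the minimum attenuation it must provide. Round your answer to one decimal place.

5.2 dB

The untreated sources together contribute 10^(80.1/10) = 1.023e+08, i.e. 80.10 dB.
The limit corresponds to 10^(83.7/10) = 2.344e+08; subtracting the fixed part leaves 1.321e+08 for the fan, i.e. 81.21 dB.
Required insertion loss = 86.4 − 81.21 = 5.19 dB.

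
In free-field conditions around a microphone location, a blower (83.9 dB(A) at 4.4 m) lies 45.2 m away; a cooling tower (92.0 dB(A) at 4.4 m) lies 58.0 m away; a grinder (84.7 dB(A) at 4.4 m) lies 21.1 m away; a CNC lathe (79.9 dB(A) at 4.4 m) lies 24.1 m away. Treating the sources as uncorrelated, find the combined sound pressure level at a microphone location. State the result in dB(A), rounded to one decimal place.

Apply inverse-square spreading to bring every level to the receiver, then sum 10^(L/10).
blower: 83.9 − 20·log₁₀(45.2/4.4) = 83.9 − 20.23 = 63.67 dB(A).
cooling tower: 92.0 − 20·log₁₀(58.0/4.4) = 92.0 − 22.40 = 69.60 dB(A).
grinder: 84.7 − 20·log₁₀(21.1/4.4) = 84.7 − 13.62 = 71.08 dB(A).
CNC lathe: 79.9 − 20·log₁₀(24.1/4.4) = 79.9 − 14.77 = 65.13 dB(A).
Σ 10^(L/10) = 2.754e+07 → L_total = 10·log₁₀(2.754e+07) = 74.40 dB(A).

74.4 dB(A)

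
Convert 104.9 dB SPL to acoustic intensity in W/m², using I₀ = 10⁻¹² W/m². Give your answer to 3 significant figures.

I/I₀ = 10^(104.9/10) = 3.09e+10, so I = 3.09e+10 × 10⁻¹² W/m².

0.0309 W/m²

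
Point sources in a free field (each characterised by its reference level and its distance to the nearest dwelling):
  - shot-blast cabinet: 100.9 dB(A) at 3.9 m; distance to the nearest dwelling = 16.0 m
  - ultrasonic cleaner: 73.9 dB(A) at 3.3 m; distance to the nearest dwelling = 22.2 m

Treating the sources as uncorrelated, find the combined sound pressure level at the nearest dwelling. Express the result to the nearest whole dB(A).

89 dB(A)

First find each source's level at the receiver (point-source: −20·log₁₀(r/r_ref)), then combine on an intensity basis.
shot-blast cabinet: 100.9 − 20·log₁₀(16.0/3.9) = 100.9 − 12.26 = 88.64 dB(A).
ultrasonic cleaner: 73.9 − 20·log₁₀(22.2/3.3) = 73.9 − 16.56 = 57.34 dB(A).
Σ 10^(L/10) = 7.315e+08 → L_total = 10·log₁₀(7.315e+08) = 88.64 dB(A).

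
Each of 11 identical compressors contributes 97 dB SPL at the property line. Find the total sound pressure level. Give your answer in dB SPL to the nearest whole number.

With 11 equal, uncorrelated contributions the intensity is 11× that of one unit, giving a rise of 10·log₁₀ 11.
L_total = 97 + 10·log₁₀(11) = 97 + 10.414 = 107.41 dB SPL.

107 dB SPL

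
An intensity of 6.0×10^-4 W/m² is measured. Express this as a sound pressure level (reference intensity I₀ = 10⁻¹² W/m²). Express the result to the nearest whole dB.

I/I₀ = 6.0×10^-4/10⁻¹² = 6.0×10^8, and L = 10·log₁₀(I/I₀).
L = 10·(0.7782 + 8) = 87.78 dB.

88 dB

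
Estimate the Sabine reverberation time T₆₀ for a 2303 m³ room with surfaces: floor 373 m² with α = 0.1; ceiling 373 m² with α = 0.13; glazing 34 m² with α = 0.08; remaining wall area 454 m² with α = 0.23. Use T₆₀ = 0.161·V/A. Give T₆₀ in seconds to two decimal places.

A = Σ Sᵢαᵢ = 373·0.1 + 373·0.13 + 34·0.08 + 454·0.23 = 192.93 m².
T₆₀ = 0.161·V/A = 0.161·2303/192.93 = 1.922 s.

1.92 s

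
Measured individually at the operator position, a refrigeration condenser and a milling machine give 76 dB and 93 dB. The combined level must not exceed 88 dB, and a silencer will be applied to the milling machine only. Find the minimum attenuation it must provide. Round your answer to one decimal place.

5.3 dB

Fixed contribution from the other source: Σ 10^(L/10) = 10^(76/10) = 3.981e+07 (76.00 dB).
The limit corresponds to 10^(88/10) = 6.310e+08; subtracting the fixed part leaves 5.911e+08 for the milling machine, i.e. 87.72 dB.
So the milling machine must be reduced from 93 to 87.72 dB: IL = 5.28 dB.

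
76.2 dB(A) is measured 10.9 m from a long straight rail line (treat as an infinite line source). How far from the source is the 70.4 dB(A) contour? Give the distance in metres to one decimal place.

41.4 m

Line-source spreading drops the level by 10·log₁₀(r₂/r₁); inverting, r₂/r₁ = 10^(ΔL/10).
r₂ = 10.9·10^((76.2−70.4)/10) = 10.9·10^(5.8/10) = 41.44 m.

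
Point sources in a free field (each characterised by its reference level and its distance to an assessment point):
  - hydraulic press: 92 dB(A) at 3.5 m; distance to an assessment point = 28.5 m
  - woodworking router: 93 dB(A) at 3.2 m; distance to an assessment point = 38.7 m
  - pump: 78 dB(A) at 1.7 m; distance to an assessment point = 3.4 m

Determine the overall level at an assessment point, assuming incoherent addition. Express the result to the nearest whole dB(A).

First find each source's level at the receiver (point-source: −20·log₁₀(r/r_ref)), then combine on an intensity basis.
hydraulic press: 92 − 20·log₁₀(28.5/3.5) = 92 − 18.22 = 73.78 dB(A).
woodworking router: 93 − 20·log₁₀(38.7/3.2) = 93 − 21.65 = 71.35 dB(A).
pump: 78 − 20·log₁₀(3.4/1.7) = 78 − 6.02 = 71.98 dB(A).
Σ 10^(L/10) = 5.332e+07 → L_total = 10·log₁₀(5.332e+07) = 77.27 dB(A).

77 dB(A)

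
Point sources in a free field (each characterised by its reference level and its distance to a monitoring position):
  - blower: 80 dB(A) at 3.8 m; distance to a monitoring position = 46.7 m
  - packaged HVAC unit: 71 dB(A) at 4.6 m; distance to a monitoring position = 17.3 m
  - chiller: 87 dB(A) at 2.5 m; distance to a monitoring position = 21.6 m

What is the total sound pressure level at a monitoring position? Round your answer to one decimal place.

First find each source's level at the receiver (point-source: −20·log₁₀(r/r_ref)), then combine on an intensity basis.
blower: 80 − 20·log₁₀(46.7/3.8) = 80 − 21.79 = 58.21 dB(A).
packaged HVAC unit: 71 − 20·log₁₀(17.3/4.6) = 71 − 11.51 = 59.49 dB(A).
chiller: 87 − 20·log₁₀(21.6/2.5) = 87 − 18.73 = 68.27 dB(A).
Σ 10^(L/10) = 8.266e+06 → L_total = 10·log₁₀(8.266e+06) = 69.17 dB(A).

69.2 dB(A)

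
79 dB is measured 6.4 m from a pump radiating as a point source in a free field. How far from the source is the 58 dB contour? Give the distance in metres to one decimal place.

71.8 m

For a point source L₁ − L₂ = 20·log₁₀(r₂/r₁), so r₂ = r₁·10^((L₁−L₂)/20).
r₂ = 6.4·10^((79−58)/20) = 6.4·10^(21.0/20) = 71.81 m.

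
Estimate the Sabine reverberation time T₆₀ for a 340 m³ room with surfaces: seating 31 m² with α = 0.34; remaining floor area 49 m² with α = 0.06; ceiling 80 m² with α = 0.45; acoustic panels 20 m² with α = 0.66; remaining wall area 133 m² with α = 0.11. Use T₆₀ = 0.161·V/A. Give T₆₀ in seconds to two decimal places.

Total absorption A = 31·0.34 + 49·0.06 + 80·0.45 + 20·0.66 + 133·0.11 = 77.31 m² sabins.
T₆₀ = 0.161 × 340 / 77.31 = 0.708 s.

0.71 s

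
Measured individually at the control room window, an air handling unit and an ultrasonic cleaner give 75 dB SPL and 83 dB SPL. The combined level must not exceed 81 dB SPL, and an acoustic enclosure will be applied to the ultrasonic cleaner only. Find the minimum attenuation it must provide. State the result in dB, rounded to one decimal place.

Fixed contribution from the other source: Σ 10^(L/10) = 10^(75/10) = 3.162e+07 (75.00 dB SPL).
To meet 81 dB SPL overall, the treated ultrasonic cleaner may contribute at most 10^(81/10) − 3.162e+07 = 9.427e+07, i.e. 79.74 dB SPL.
So the ultrasonic cleaner must be reduced from 83 to 79.74 dB SPL: IL = 3.26 dB.

3.3 dB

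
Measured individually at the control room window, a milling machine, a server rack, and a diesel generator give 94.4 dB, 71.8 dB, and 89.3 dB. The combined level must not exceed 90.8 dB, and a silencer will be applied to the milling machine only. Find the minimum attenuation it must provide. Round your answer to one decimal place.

Fixed contribution from the other sources: Σ 10^(L/10) = 10^(71.8/10) + 10^(89.3/10) = 8.663e+08 (89.38 dB).
To meet 90.8 dB overall, the treated milling machine may contribute at most 10^(90.8/10) − 8.663e+08 = 3.360e+08, i.e. 85.26 dB.
Required insertion loss = 94.4 − 85.26 = 9.14 dB.

9.1 dB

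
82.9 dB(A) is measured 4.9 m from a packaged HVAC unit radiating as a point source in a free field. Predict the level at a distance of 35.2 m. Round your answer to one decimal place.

65.8 dB(A)

Spherical spreading from a point source gives a 20·log₁₀(r₂/r₁) drop.
L₂ = 82.9 − 20·log₁₀(35.2/4.9) = 82.9 − 17.127 = 65.77 dB(A).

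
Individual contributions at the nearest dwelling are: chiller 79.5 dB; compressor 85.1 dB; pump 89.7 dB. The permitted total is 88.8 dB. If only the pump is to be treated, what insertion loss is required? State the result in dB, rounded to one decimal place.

Everything except the pump sums to 10^(79.5/10) + 10^(85.1/10) = 4.127e+08 in linear terms, 86.16 dB.
The limit corresponds to 10^(88.8/10) = 7.586e+08; subtracting the fixed part leaves 3.459e+08 for the pump, i.e. 85.39 dB.
So the pump must be reduced from 89.7 to 85.39 dB: IL = 4.31 dB.

4.3 dB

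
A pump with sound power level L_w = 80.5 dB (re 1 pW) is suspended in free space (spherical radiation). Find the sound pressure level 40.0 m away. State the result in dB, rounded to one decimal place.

37.5 dB

L_p = L_w − 10·log₁₀(4π·r²) with r = 40.0 m.
4π·r² = 2.011e+04 m², 10·log₁₀ of that is 43.033 dB.
L_p = 80.5 − 43.033 = 37.47 dB.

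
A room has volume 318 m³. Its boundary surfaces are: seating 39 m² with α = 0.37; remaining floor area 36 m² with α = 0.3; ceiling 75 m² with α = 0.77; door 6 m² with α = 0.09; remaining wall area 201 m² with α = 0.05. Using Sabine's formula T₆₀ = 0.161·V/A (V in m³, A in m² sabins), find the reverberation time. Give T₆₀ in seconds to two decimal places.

0.55 s

Total absorption A = 39·0.37 + 36·0.3 + 75·0.77 + 6·0.09 + 201·0.05 = 93.57 m² sabins.
T₆₀ = 0.161·V/A = 0.161·318/93.57 = 0.547 s.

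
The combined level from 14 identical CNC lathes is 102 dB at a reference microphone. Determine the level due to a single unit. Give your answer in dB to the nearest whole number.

For N identical incoherent sources L_total = L₁ + 10·log₁₀ N, so L₁ = 102 − 10·log₁₀(14) = 102 − 11.461.

91 dB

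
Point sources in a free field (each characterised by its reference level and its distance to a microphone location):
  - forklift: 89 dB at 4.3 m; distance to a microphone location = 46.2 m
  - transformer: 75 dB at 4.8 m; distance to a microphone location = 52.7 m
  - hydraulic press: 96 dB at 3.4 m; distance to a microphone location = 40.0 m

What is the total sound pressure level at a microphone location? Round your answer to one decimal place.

First find each source's level at the receiver (point-source: −20·log₁₀(r/r_ref)), then combine on an intensity basis.
forklift: 89 − 20·log₁₀(46.2/4.3) = 89 − 20.62 = 68.38 dB.
transformer: 75 − 20·log₁₀(52.7/4.8) = 75 − 20.81 = 54.19 dB.
hydraulic press: 96 − 20·log₁₀(40.0/3.4) = 96 − 21.41 = 74.59 dB.
Σ 10^(L/10) = 3.591e+07 → L_total = 10·log₁₀(3.591e+07) = 75.55 dB.

75.6 dB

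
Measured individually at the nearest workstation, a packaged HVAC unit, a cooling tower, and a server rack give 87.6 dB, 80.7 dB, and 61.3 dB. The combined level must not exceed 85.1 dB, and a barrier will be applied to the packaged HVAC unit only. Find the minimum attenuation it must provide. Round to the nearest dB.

The untreated sources together contribute 10^(80.7/10) + 10^(61.3/10) = 1.188e+08, i.e. 80.75 dB.
To meet 85.1 dB overall, the treated packaged HVAC unit may contribute at most 10^(85.1/10) − 1.188e+08 = 2.048e+08, i.e. 83.11 dB.
So the packaged HVAC unit must be reduced from 87.6 to 83.11 dB: IL = 4.49 dB.

4 dB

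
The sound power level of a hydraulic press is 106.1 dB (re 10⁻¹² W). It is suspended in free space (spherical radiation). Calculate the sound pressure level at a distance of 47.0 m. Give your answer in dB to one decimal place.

61.7 dB

The power spreads over a sphere of area 4π·r², so L_p = L_w − 10·log₁₀(4π·r²).
4π·r² = 2.776e+04 m², 10·log₁₀ of that is 44.434 dB.
L_p = 106.1 − 44.434 = 61.67 dB.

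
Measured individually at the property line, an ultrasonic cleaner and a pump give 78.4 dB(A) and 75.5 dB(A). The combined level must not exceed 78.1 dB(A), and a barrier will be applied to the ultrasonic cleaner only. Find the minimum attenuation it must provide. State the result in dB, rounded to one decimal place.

Fixed contribution from the other source: Σ 10^(L/10) = 10^(75.5/10) = 3.548e+07 (75.50 dB(A)).
The limit corresponds to 10^(78.1/10) = 6.457e+07; subtracting the fixed part leaves 2.908e+07 for the ultrasonic cleaner, i.e. 74.64 dB(A).
So the ultrasonic cleaner must be reduced from 78.4 to 74.64 dB(A): IL = 3.76 dB.

3.8 dB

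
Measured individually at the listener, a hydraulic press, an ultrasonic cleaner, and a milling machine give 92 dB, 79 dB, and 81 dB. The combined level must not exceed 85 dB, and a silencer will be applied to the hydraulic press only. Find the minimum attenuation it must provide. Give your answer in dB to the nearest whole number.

12 dB

Fixed contribution from the other sources: Σ 10^(L/10) = 10^(79/10) + 10^(81/10) = 2.053e+08 (83.12 dB).
The limit corresponds to 10^(85/10) = 3.162e+08; subtracting the fixed part leaves 1.109e+08 for the hydraulic press, i.e. 80.45 dB.
So the hydraulic press must be reduced from 92 to 80.45 dB: IL = 11.55 dB.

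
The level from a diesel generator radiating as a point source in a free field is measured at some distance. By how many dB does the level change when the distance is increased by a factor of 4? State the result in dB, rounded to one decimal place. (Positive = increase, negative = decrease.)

-12.0 dB

A point source loses 6 dB per doubling of distance; generally ΔL = −20·log₁₀(r₂/r₁).
ΔL = −20·log₁₀(4) = -12.04 dB.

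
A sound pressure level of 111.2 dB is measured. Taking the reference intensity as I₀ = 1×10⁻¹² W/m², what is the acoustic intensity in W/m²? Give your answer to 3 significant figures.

0.132 W/m²

L = 10·log₁₀(I/I₀) ⇒ I = I₀·10^(L/10) = 10⁻¹² × 10^11.12.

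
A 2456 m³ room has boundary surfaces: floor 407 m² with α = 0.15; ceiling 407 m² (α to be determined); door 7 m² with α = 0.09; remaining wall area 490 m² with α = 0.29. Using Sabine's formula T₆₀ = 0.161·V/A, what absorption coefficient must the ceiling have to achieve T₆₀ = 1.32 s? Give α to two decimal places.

0.24

Required total absorption A = 0.161·2456/1.32 = 299.56 m².
Absorption from the other surfaces = 407·0.15 + 7·0.09 + 490·0.29 = 203.78 m², so the ceiling must supply 95.78 m² over 407 m².
α = 95.78/407 = 0.235.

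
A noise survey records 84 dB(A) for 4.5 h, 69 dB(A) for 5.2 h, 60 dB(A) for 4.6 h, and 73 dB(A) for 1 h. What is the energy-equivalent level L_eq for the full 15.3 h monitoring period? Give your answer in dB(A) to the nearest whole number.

Weight each interval's intensity by its duration and average over T = 15.3 h:
Σ tᵢ·10^(Lᵢ/10) = 4.5·10^(84/10) + 5.2·10^(69/10) + 4.6·10^(60/10) + 1·10^(73/10) = 1.196e+09.
L_eq = 10·log₁₀(1.196e+09/15.3) = 78.93 dB(A).

79 dB(A)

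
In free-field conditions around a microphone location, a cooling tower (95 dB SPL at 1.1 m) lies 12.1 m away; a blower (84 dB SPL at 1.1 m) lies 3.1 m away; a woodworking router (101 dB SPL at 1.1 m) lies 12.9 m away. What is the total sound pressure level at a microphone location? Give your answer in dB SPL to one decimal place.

81.7 dB SPL

Propagate each source to the receiver with L = L_ref − 20·log₁₀(r/r_ref), then add intensities.
cooling tower: 95 − 20·log₁₀(12.1/1.1) = 95 − 20.83 = 74.17 dB SPL.
blower: 84 − 20·log₁₀(3.1/1.1) = 84 − 9.00 = 75.00 dB SPL.
woodworking router: 101 − 20·log₁₀(12.9/1.1) = 101 − 21.38 = 79.62 dB SPL.
Σ 10^(L/10) = 1.493e+08 → L_total = 10·log₁₀(1.493e+08) = 81.74 dB SPL.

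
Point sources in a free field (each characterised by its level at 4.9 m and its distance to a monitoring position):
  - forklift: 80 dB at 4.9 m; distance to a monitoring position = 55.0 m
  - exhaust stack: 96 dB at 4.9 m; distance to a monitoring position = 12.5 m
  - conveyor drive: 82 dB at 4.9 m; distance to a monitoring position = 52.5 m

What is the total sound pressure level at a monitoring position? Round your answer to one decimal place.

Apply inverse-square spreading to bring every level to the receiver, then sum 10^(L/10).
forklift: 80 − 20·log₁₀(55.0/4.9) = 80 − 21.00 = 59.00 dB.
exhaust stack: 96 − 20·log₁₀(12.5/4.9) = 96 − 8.13 = 87.87 dB.
conveyor drive: 82 − 20·log₁₀(52.5/4.9) = 82 − 20.60 = 61.40 dB.
Σ 10^(L/10) = 6.139e+08 → L_total = 10·log₁₀(6.139e+08) = 87.88 dB.

87.9 dB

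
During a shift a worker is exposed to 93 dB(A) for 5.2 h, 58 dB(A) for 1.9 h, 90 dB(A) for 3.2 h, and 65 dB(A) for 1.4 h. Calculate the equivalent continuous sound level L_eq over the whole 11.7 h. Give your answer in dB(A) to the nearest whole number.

91 dB(A)

L_eq = 10·log₁₀[(1/T)·Σ tᵢ·10^(Lᵢ/10)] with T = 11.7 h.
Σ tᵢ·10^(Lᵢ/10) = 5.2·10^(93/10) + 1.9·10^(58/10) + 3.2·10^(90/10) + 1.4·10^(65/10) = 1.358e+10.
L_eq = 10·log₁₀(1.358e+10/11.7) = 90.65 dB(A).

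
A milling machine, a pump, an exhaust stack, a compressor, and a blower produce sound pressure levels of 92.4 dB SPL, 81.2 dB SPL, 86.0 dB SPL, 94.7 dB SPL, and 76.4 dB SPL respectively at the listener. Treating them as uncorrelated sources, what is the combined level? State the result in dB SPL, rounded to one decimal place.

For uncorrelated sources the intensities add, so convert each level to linear form, sum, and take 10·log₁₀ of the total.
Σ 10^(L/10) = 10^(92.4/10) + 10^(81.2/10) + 10^(86.0/10) + 10^(94.7/10) + 10^(76.4/10) = 5.263e+09.
L_total = 10·log₁₀(5.263e+09) = 97.21 dB SPL.

97.2 dB SPL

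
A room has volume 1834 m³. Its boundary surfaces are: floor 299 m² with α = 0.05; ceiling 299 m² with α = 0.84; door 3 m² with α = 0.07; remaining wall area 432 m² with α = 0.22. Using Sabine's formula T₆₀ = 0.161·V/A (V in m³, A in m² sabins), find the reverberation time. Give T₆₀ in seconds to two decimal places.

Summing Sᵢαᵢ: 299·0.05 + 299·0.84 + 3·0.07 + 432·0.22 = 361.36 m².
T₆₀ = 0.161 × 1834 / 361.36 = 0.817 s.

0.82 s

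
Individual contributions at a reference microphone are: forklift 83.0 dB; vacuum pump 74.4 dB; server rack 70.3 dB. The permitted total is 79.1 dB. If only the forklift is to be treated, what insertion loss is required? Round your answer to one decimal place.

Everything except the forklift sums to 10^(74.4/10) + 10^(70.3/10) = 3.826e+07 in linear terms, 75.83 dB.
The limit corresponds to 10^(79.1/10) = 8.128e+07; subtracting the fixed part leaves 4.303e+07 for the forklift, i.e. 76.34 dB.
Required insertion loss = 83.0 − 76.34 = 6.66 dB.

6.7 dB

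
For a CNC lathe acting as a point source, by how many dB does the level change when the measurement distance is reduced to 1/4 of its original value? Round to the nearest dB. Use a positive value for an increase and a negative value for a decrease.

+12 dB

A point source loses 6 dB per doubling of distance; generally ΔL = −20·log₁₀(r₂/r₁).
ΔL = −20·log₁₀(0.25) = +12.04 dB.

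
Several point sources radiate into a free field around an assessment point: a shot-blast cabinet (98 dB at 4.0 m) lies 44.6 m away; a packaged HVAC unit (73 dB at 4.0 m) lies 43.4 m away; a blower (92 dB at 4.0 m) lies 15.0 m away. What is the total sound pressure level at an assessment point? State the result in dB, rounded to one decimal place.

82.1 dB

Apply inverse-square spreading to bring every level to the receiver, then sum 10^(L/10).
shot-blast cabinet: 98 − 20·log₁₀(44.6/4.0) = 98 − 20.95 = 77.05 dB.
packaged HVAC unit: 73 − 20·log₁₀(43.4/4.0) = 73 − 20.71 = 52.29 dB.
blower: 92 − 20·log₁₀(15.0/4.0) = 92 − 11.48 = 80.52 dB.
Σ 10^(L/10) = 1.636e+08 → L_total = 10·log₁₀(1.636e+08) = 82.14 dB.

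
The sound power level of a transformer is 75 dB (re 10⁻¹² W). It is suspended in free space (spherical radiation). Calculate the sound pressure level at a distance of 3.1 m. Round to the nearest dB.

54 dB

The power spreads over a sphere of area 4π·r², so L_p = L_w − 10·log₁₀(4π·r²).
4π·r² = 120.8 m², 10·log₁₀ of that is 20.819 dB.
L_p = 75 − 20.819 = 54.18 dB.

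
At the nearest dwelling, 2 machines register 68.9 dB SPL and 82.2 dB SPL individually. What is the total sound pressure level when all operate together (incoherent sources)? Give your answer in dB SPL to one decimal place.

For uncorrelated sources the intensities add, so convert each level to linear form, sum, and take 10·log₁₀ of the total.
Σ 10^(L/10) = 10^(68.9/10) + 10^(82.2/10) = 1.737e+08.
L_total = 10·log₁₀(1.737e+08) = 82.40 dB SPL.

82.4 dB SPL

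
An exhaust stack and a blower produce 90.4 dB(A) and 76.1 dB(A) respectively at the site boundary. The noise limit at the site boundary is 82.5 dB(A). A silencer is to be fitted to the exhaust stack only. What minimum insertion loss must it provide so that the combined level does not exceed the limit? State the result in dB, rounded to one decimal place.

9.0 dB

The untreated sources together contribute 10^(76.1/10) = 4.074e+07, i.e. 76.10 dB(A).
To meet 82.5 dB(A) overall, the treated exhaust stack may contribute at most 10^(82.5/10) − 4.074e+07 = 1.371e+08, i.e. 81.37 dB(A).
Required insertion loss = 90.4 − 81.37 = 9.03 dB.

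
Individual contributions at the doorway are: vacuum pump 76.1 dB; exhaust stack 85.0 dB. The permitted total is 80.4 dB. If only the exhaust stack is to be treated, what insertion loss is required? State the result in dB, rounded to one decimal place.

Fixed contribution from the other source: Σ 10^(L/10) = 10^(76.1/10) = 4.074e+07 (76.10 dB).
The limit corresponds to 10^(80.4/10) = 1.096e+08; subtracting the fixed part leaves 6.891e+07 for the exhaust stack, i.e. 78.38 dB.
So the exhaust stack must be reduced from 85.0 to 78.38 dB: IL = 6.62 dB.

6.6 dB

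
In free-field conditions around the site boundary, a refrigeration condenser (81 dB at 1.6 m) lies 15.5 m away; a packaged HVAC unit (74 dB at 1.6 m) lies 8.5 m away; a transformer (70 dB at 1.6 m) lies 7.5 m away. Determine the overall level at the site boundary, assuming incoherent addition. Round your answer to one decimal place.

Propagate each source to the receiver with L = L_ref − 20·log₁₀(r/r_ref), then add intensities.
refrigeration condenser: 81 − 20·log₁₀(15.5/1.6) = 81 − 19.72 = 61.28 dB.
packaged HVAC unit: 74 − 20·log₁₀(8.5/1.6) = 74 − 14.51 = 59.49 dB.
transformer: 70 − 20·log₁₀(7.5/1.6) = 70 − 13.42 = 56.58 dB.
Σ 10^(L/10) = 2.687e+06 → L_total = 10·log₁₀(2.687e+06) = 64.29 dB.

64.3 dB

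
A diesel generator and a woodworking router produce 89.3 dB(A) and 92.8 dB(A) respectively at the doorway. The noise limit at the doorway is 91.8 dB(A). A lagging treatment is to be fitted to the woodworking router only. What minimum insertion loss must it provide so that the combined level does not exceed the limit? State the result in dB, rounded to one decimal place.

4.6 dB

Everything except the woodworking router sums to 10^(89.3/10) = 8.511e+08 in linear terms, 89.30 dB(A).
The limit corresponds to 10^(91.8/10) = 1.514e+09; subtracting the fixed part leaves 6.624e+08 for the woodworking router, i.e. 88.21 dB(A).
Required insertion loss = 92.8 − 88.21 = 4.59 dB.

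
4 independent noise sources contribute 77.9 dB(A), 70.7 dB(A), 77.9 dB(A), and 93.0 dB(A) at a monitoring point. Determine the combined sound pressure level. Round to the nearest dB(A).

Incoherent sources combine by intensity addition: L_total = 10·log₁₀(Σ 10^(L_i/10)).
Σ 10^(L/10) = 10^(77.9/10) + 10^(70.7/10) + 10^(77.9/10) + 10^(93.0/10) = 2.130e+09.
L_total = 10·log₁₀(2.130e+09) = 93.28 dB(A).

93 dB(A)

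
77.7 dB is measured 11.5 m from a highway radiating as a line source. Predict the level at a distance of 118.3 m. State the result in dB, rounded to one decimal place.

67.6 dB

Cylindrical spreading from a line source gives a 10·log₁₀(r₂/r₁) drop.
L₂ = 77.7 − 10·log₁₀(118.3/11.5) = 77.7 − 10.123 = 67.58 dB.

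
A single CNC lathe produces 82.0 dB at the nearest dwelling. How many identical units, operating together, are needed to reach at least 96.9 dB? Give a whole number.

Need L₁ + 10·log₁₀ N ≥ 96.9, i.e. log₁₀ N ≥ 1.49.
N ≥ 10^(14.9/10) = 30.903, so N = 31.

31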